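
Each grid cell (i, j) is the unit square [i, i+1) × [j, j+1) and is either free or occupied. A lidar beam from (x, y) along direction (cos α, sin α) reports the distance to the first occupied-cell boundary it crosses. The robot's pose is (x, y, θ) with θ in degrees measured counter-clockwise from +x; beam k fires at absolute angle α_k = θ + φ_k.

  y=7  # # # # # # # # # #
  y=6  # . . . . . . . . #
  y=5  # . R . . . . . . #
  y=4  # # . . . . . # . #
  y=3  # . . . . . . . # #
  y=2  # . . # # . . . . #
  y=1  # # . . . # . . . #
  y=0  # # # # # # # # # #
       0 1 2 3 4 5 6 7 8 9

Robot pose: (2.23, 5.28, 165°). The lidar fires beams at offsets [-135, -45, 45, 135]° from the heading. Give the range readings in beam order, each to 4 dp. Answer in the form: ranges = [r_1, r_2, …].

beam 1: φ=-135°, α=30°
  d=(0.8660,0.5000)  start (2,5)  tX=0.8891 tY=1.4400  stride 1/|dx|=1.1547 1/|dy|=2.0000
    cross x-line → (3,5), t=0.8891
    cross y-line → (3,6), t=1.4400
    cross x-line → (4,6), t=2.0438
    cross x-line → (5,6), t=3.1985
    cross y-line → (5,7), t=3.4400 (wall)
  → r_1 = 3.4400
beam 2: φ=-45°, α=120°
  d=(-0.5000,0.8660)  start (2,5)  tX=0.4600 tY=0.8314  stride 1/|dx|=2.0000 1/|dy|=1.1547
    cross x-line → (1,5), t=0.4600
    cross y-line → (1,6), t=0.8314
    cross y-line → (1,7), t=1.9861 (wall)
  → r_2 = 1.9861
beam 3: φ=45°, α=210°
  d=(-0.8660,-0.5000)  start (2,5)  tX=0.2656 tY=0.5600  stride 1/|dx|=1.1547 1/|dy|=2.0000
    cross x-line → (1,5), t=0.2656
    cross y-line → (1,4), t=0.5600 (wall)
  → r_3 = 0.5600
beam 4: φ=135°, α=300°
  d=(0.5000,-0.8660)  start (2,5)  tX=1.5400 tY=0.3233  stride 1/|dx|=2.0000 1/|dy|=1.1547
    cross y-line → (2,4), t=0.3233
    cross y-line → (2,3), t=1.4780
    cross x-line → (3,3), t=1.5400
    cross y-line → (3,2), t=2.6327 (wall)
  → r_4 = 2.6327

ranges = [3.4400, 1.9861, 0.5600, 2.6327]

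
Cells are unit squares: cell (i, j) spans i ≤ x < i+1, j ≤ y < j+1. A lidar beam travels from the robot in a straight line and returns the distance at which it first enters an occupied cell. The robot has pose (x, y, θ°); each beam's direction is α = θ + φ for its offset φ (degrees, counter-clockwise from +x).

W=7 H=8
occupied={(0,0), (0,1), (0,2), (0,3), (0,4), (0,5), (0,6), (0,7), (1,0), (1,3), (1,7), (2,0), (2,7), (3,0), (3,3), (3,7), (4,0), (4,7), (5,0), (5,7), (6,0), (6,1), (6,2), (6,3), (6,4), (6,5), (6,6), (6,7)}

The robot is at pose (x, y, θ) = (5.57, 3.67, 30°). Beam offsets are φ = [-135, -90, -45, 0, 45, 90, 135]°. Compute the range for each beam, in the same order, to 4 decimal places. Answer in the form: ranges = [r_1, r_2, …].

ranges = [2.7642, 0.8600, 0.4452, 0.4965, 1.6614, 3.8452, 4.7312]

beam 1: φ=-135°, α=255°
  direction (-0.2588, -0.9659); cell (5,3); t to first gridline: x 2.2023, y 0.6936 (then +3.8637 / +1.0353)
    (5,2) via y @ 0.6936
    (5,1) via y @ 1.7289
    (4,1) via x @ 2.2023
    (4,0) via y @ 2.7642  # hit
  → r_1 = 2.7642
beam 2: φ=-90°, α=300°
  direction (0.5000, -0.8660); cell (5,3); t to first gridline: x 0.8600, y 0.7736 (then +2.0000 / +1.1547)
    (5,2) via y @ 0.7736
    (6,2) via x @ 0.8600  # hit
  → r_2 = 0.8600
beam 3: φ=-45°, α=345°
  direction (0.9659, -0.2588); cell (5,3); t to first gridline: x 0.4452, y 2.5887 (then +1.0353 / +3.8637)
    (6,3) via x @ 0.4452  # hit
  → r_3 = 0.4452
beam 4: φ=0°, α=30°
  direction (0.8660, 0.5000); cell (5,3); t to first gridline: x 0.4965, y 0.6600 (then +1.1547 / +2.0000)
    (6,3) via x @ 0.4965  # hit
  → r_4 = 0.4965
beam 5: φ=45°, α=75°
  direction (0.2588, 0.9659); cell (5,3); t to first gridline: x 1.6614, y 0.3416 (then +3.8637 / +1.0353)
    (5,4) via y @ 0.3416
    (5,5) via y @ 1.3769
    (6,5) via x @ 1.6614  # hit
  → r_5 = 1.6614
beam 6: φ=90°, α=120°
  direction (-0.5000, 0.8660); cell (5,3); t to first gridline: x 1.1400, y 0.3811 (then +2.0000 / +1.1547)
    (5,4) via y @ 0.3811
    (4,4) via x @ 1.1400
    (4,5) via y @ 1.5358
    (4,6) via y @ 2.6905
    (3,6) via x @ 3.1400
    (3,7) via y @ 3.8452  # hit
  → r_6 = 3.8452
beam 7: φ=135°, α=165°
  direction (-0.9659, 0.2588); cell (5,3); t to first gridline: x 0.5901, y 1.2750 (then +1.0353 / +3.8637)
    (4,3) via x @ 0.5901
    (4,4) via y @ 1.2750
    (3,4) via x @ 1.6254
    (2,4) via x @ 2.6607
    (1,4) via x @ 3.6959
    (0,4) via x @ 4.7312  # hit
  → r_7 = 4.7312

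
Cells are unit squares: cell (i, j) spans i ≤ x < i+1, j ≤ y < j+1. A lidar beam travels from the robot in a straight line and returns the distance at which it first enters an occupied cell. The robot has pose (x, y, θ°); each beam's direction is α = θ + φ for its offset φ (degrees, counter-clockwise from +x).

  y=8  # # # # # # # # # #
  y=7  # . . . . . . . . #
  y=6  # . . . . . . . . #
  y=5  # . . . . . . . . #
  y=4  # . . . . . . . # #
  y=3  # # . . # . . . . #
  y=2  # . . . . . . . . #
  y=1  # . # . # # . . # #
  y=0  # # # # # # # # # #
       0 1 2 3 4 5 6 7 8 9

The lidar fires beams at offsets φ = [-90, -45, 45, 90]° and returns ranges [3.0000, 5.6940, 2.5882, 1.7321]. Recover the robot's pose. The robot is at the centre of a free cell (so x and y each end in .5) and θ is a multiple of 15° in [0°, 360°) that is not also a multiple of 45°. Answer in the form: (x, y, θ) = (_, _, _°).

(x, y, θ) = (6.5, 6.5, 330°)

The pose lattice has 49·16 = 784 candidates. Test each by forward raycasting.
  (6.5, 6.5, 195°): beam 1 = 1.5529 ≠ 3.0000 ✗
  (1.5, 7.5, 120°): beam 1 = 1.0000 ≠ 3.0000 ✗
  (3.5, 6.5, 240°): beam 1 = 2.8868 ≠ 3.0000 ✗
  (5.5, 6.5, 300°): beam 1 = 5.0000 ≠ 3.0000 ✗
  (7.5, 1.5, 60°): beam 1 = 0.5774 ≠ 3.0000 ✗
  …
  (6.5, 6.5, 330°): r_1=3.0000, r_2=5.6940, r_3=2.5882, r_4=1.7321 — all match ✓
Unique over the lattice → pose = (6.5, 6.5, 330°).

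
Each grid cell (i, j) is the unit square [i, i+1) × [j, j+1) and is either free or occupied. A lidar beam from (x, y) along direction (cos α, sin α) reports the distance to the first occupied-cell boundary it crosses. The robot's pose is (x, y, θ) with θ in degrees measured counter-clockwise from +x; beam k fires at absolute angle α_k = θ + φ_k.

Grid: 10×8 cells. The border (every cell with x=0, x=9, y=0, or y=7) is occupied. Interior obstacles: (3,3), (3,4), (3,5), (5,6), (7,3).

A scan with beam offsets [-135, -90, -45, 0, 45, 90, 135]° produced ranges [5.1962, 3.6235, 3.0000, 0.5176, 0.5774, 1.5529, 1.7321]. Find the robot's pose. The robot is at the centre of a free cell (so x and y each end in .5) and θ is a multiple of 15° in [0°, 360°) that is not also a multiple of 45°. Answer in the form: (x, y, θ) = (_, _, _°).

Candidates: 43 free-cell centres × 16 headings = 688 poses. Raycast each; keep the one whose scan matches to 4 dp.
  (8.5, 6.5, 75°): beam 1 = 1.0000 ≠ 5.1962 ✗
  (7.5, 1.5, 15°): beam 1 = 0.5774 ≠ 5.1962 ✗
  (1.5, 1.5, 210°): beam 1 = 5.6940 ≠ 5.1962 ✗
  (3.5, 1.5, 210°): beam 1 = 1.5529 ≠ 5.1962 ✗
  …
  (5.5, 5.5, 75°): r_1=5.1962, r_2=3.6235, r_3=3.0000, r_4=0.5176, r_5=0.5774, r_6=1.5529, r_7=1.7321 — all match ✓
No second candidate reproduces the full scan.

(x, y, θ) = (5.5, 5.5, 75°)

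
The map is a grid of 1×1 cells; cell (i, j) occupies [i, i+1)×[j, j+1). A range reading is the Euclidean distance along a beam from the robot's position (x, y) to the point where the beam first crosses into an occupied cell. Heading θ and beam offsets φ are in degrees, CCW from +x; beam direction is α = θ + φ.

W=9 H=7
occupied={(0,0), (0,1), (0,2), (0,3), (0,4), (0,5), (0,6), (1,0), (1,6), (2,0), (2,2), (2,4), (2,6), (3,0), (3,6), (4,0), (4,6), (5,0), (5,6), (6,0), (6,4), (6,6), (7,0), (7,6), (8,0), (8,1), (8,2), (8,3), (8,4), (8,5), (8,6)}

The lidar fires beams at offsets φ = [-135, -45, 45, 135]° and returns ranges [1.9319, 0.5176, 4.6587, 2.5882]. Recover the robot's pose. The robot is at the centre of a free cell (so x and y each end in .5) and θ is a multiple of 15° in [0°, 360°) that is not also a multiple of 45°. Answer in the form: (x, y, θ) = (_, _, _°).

Candidates: 32 free-cell centres × 16 headings = 512 poses. Raycast each; keep the one whose scan matches to 4 dp.
  (6.5, 2.5, 255°): beam 1 = 4.0415 ≠ 1.9319 ✗
  (2.5, 3.5, 210°): beam 1 = 0.5176 ≠ 1.9319 ✗
  (6.5, 1.5, 75°): beam 1 = 0.5774 ≠ 1.9319 ✗
  …
  (3.5, 1.5, 330°): r_1=1.9319, r_2=0.5176, r_3=4.6587, r_4=2.5882 — all match ✓
Unique over the lattice → pose = (3.5, 1.5, 330°).

(x, y, θ) = (3.5, 1.5, 330°)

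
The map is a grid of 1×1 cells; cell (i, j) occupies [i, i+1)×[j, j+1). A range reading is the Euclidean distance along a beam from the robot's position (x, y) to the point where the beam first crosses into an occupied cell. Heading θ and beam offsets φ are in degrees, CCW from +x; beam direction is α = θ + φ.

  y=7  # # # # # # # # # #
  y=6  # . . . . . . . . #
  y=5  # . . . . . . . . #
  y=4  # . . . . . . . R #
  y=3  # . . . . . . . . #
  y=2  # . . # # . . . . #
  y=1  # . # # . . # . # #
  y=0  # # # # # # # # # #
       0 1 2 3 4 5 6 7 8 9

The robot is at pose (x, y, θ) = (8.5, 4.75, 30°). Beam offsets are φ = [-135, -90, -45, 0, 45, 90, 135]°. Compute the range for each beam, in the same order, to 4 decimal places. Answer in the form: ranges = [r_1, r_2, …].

ranges = [3.8823, 1.0000, 0.5176, 0.5774, 1.9319, 2.5981, 7.7646]

beam 1: φ=-135°, α=255°
  d=(-0.2588,-0.9659)  start (8,4)  tX=1.9319 tY=0.7765  stride 1/|dx|=3.8637 1/|dy|=1.0353
    cross y-line → (8,3), t=0.7765
    cross y-line → (8,2), t=1.8117
    cross x-line → (7,2), t=1.9319
    cross y-line → (7,1), t=2.8470
    cross y-line → (7,0), t=3.8823 (wall)
  → r_1 = 3.8823
beam 2: φ=-90°, α=300°
  d=(0.5000,-0.8660)  start (8,4)  tX=1.0000 tY=0.8660  stride 1/|dx|=2.0000 1/|dy|=1.1547
    cross y-line → (8,3), t=0.8660
    cross x-line → (9,3), t=1.0000 (wall)
  → r_2 = 1.0000
beam 3: φ=-45°, α=345°
  d=(0.9659,-0.2588)  start (8,4)  tX=0.5176 tY=2.8978  stride 1/|dx|=1.0353 1/|dy|=3.8637
    cross x-line → (9,4), t=0.5176 (wall)
  → r_3 = 0.5176
beam 4: φ=0°, α=30°
  d=(0.8660,0.5000)  start (8,4)  tX=0.5774 tY=0.5000  stride 1/|dx|=1.1547 1/|dy|=2.0000
    cross y-line → (8,5), t=0.5000
    cross x-line → (9,5), t=0.5774 (wall)
  → r_4 = 0.5774
beam 5: φ=45°, α=75°
  d=(0.2588,0.9659)  start (8,4)  tX=1.9319 tY=0.2588  stride 1/|dx|=3.8637 1/|dy|=1.0353
    cross y-line → (8,5), t=0.2588
    cross y-line → (8,6), t=1.2941
    cross x-line → (9,6), t=1.9319 (wall)
  → r_5 = 1.9319
beam 6: φ=90°, α=120°
  d=(-0.5000,0.8660)  start (8,4)  tX=1.0000 tY=0.2887  stride 1/|dx|=2.0000 1/|dy|=1.1547
    cross y-line → (8,5), t=0.2887
    cross x-line → (7,5), t=1.0000
    cross y-line → (7,6), t=1.4434
    cross y-line → (7,7), t=2.5981 (wall)
  → r_6 = 2.5981
beam 7: φ=135°, α=165°
  d=(-0.9659,0.2588)  start (8,4)  tX=0.5176 tY=0.9659  stride 1/|dx|=1.0353 1/|dy|=3.8637
    cross x-line → (7,4), t=0.5176
    cross y-line → (7,5), t=0.9659
    cross x-line → (6,5), t=1.5529
    cross x-line → (5,5), t=2.5882
    cross x-line → (4,5), t=3.6235
    cross x-line → (3,5), t=4.6587
    cross y-line → (3,6), t=4.8296
    cross x-line → (2,6), t=5.6940
    cross x-line → (1,6), t=6.7293
    cross x-line → (0,6), t=7.7646 (wall)
  → r_7 = 7.7646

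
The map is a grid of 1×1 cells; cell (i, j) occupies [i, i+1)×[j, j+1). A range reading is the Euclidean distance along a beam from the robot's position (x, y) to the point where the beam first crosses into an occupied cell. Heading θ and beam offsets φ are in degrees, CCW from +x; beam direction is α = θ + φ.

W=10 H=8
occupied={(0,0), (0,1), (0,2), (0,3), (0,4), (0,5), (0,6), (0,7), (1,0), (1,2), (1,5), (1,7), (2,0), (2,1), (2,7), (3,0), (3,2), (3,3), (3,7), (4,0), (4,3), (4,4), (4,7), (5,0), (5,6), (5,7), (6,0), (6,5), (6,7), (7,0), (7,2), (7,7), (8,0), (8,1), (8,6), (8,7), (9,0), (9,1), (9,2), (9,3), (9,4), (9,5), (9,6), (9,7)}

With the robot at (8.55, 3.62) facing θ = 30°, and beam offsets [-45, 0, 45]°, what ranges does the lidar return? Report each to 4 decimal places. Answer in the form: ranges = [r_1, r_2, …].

beam 1: φ=-45°, α=345°
  d=(0.9659,-0.2588)  start (8,3)  tX=0.4659 tY=2.3955  stride 1/|dx|=1.0353 1/|dy|=3.8637
    cross x-line → (9,3), t=0.4659 (wall)
  → r_1 = 0.4659
beam 2: φ=0°, α=30°
  d=(0.8660,0.5000)  start (8,3)  tX=0.5196 tY=0.7600  stride 1/|dx|=1.1547 1/|dy|=2.0000
    cross x-line → (9,3), t=0.5196 (wall)
  → r_2 = 0.5196
beam 3: φ=45°, α=75°
  d=(0.2588,0.9659)  start (8,3)  tX=1.7387 tY=0.3934  stride 1/|dx|=3.8637 1/|dy|=1.0353
    cross y-line → (8,4), t=0.3934
    cross y-line → (8,5), t=1.4287
    cross x-line → (9,5), t=1.7387 (wall)
  → r_3 = 1.7387

ranges = [0.4659, 0.5196, 1.7387]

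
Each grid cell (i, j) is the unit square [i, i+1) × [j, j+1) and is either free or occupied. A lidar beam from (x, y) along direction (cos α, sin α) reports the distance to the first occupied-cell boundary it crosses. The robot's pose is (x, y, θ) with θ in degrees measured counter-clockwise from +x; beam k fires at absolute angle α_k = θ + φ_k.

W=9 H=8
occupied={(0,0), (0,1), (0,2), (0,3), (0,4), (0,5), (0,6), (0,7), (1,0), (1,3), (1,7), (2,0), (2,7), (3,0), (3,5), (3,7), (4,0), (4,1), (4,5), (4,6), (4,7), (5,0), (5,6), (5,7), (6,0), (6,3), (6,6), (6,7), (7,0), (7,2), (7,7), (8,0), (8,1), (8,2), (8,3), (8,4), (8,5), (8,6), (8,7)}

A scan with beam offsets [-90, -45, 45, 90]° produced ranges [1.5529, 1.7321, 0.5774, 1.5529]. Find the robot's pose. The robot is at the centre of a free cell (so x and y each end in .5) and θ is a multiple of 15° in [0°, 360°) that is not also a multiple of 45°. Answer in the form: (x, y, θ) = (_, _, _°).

Candidates: 33 free-cell centres × 16 headings = 528 poses. Raycast each; keep the one whose scan matches to 4 dp.
  (5.5, 4.5, 60°): beam 1 = 1.0000 ≠ 1.5529 ✗
  (2.5, 3.5, 30°): beam 1 = 2.8868 ≠ 1.5529 ✗
  (1.5, 4.5, 240°): beam 1 = 0.5774 ≠ 1.5529 ✗
  (4.5, 2.5, 165°): beam 1 = 3.6235 ≠ 1.5529 ✗
  (2.5, 1.5, 240°): beam 1 = 1.7321 ≠ 1.5529 ✗
  …
  (6.5, 5.5, 75°): r_1=1.5529, r_2=1.7321, r_3=0.5774, r_4=1.5529 — all match ✓
No second candidate reproduces the full scan.

(x, y, θ) = (6.5, 5.5, 75°)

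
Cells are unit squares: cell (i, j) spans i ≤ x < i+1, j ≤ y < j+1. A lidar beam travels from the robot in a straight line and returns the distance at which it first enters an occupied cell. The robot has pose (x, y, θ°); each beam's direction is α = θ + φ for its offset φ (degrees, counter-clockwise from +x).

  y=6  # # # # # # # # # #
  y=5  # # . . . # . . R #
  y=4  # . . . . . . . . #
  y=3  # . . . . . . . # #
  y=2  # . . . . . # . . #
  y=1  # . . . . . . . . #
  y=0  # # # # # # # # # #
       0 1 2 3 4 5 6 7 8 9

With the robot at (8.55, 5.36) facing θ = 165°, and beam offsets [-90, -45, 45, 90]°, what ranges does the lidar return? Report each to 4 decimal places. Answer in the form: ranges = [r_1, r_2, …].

ranges = [0.6626, 0.7390, 8.7180, 1.4080]

beam 1: φ=-90°, α=75°
  d=(0.2588,0.9659)  start (8,5)  tX=1.7387 tY=0.6626  stride 1/|dx|=3.8637 1/|dy|=1.0353
    cross y-line → (8,6), t=0.6626 (wall)
  → r_1 = 0.6626
beam 2: φ=-45°, α=120°
  d=(-0.5000,0.8660)  start (8,5)  tX=1.1000 tY=0.7390  stride 1/|dx|=2.0000 1/|dy|=1.1547
    cross y-line → (8,6), t=0.7390 (wall)
  → r_2 = 0.7390
beam 3: φ=45°, α=210°
  d=(-0.8660,-0.5000)  start (8,5)  tX=0.6351 tY=0.7200  stride 1/|dx|=1.1547 1/|dy|=2.0000
    cross x-line → (7,5), t=0.6351
    cross y-line → (7,4), t=0.7200
    cross x-line → (6,4), t=1.7898
    cross y-line → (6,3), t=2.7200
    cross x-line → (5,3), t=2.9445
    cross x-line → (4,3), t=4.0992
    cross y-line → (4,2), t=4.7200
    cross x-line → (3,2), t=5.2539
    cross x-line → (2,2), t=6.4086
    cross y-line → (2,1), t=6.7200
    cross x-line → (1,1), t=7.5633
    cross x-line → (0,1), t=8.7180 (wall)
  → r_3 = 8.7180
beam 4: φ=90°, α=255°
  d=(-0.2588,-0.9659)  start (8,5)  tX=2.1250 tY=0.3727  stride 1/|dx|=3.8637 1/|dy|=1.0353
    cross y-line → (8,4), t=0.3727
    cross y-line → (8,3), t=1.4080 (wall)
  → r_4 = 1.4080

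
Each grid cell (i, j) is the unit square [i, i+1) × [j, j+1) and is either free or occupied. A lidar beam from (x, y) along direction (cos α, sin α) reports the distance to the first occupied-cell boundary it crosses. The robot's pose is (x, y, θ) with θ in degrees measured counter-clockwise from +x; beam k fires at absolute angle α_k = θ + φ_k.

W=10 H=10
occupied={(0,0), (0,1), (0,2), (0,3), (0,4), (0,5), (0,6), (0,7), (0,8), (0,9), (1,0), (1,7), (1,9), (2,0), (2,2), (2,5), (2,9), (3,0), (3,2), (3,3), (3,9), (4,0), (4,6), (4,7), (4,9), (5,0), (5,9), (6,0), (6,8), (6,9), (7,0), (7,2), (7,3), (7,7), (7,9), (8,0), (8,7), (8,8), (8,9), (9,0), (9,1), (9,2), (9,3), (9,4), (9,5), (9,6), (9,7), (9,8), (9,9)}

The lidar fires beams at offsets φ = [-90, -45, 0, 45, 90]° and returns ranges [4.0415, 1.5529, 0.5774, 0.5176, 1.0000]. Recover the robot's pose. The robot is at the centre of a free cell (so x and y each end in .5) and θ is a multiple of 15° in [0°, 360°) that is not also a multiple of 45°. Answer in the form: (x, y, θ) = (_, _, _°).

The pose lattice has 51·16 = 816 candidates. Test each by forward raycasting.
  (4.5, 2.5, 255°): beam 1 = 0.5176 ≠ 4.0415 ✗
  (4.5, 2.5, 30°): beam 1 = 1.7321 ≠ 4.0415 ✗
  (8.5, 3.5, 105°): beam 1 = 0.5176 ≠ 4.0415 ✗
  (7.5, 6.5, 15°): beam 1 = 5.6940 ≠ 4.0415 ✗
  (5.5, 5.5, 330°): beam 1 = 3.0000 ≠ 4.0415 ✗
  …
  (1.5, 5.5, 150°): r_1=4.0415, r_2=1.5529, r_3=0.5774, r_4=0.5176, r_5=1.0000 — all match ✓
Only this pose fits every beam.

(x, y, θ) = (1.5, 5.5, 150°)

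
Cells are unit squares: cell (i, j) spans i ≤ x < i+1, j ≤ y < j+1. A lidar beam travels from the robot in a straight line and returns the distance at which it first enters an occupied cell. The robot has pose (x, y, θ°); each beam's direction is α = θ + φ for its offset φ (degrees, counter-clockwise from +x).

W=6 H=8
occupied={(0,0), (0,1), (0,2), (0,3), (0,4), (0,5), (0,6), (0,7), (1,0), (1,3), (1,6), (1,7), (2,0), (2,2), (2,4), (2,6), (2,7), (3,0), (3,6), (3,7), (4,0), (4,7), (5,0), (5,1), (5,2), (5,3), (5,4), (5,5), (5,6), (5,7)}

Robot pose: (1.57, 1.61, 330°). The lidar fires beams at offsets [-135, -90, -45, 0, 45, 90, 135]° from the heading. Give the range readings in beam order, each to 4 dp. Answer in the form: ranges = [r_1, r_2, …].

ranges = [0.5901, 0.7044, 0.6315, 1.2200, 3.5510, 0.8600, 1.4390]

beam 1: φ=-135°, α=195°
  d=(-0.9659,-0.2588)  start (1,1)  tX=0.5901 tY=2.3569  stride 1/|dx|=1.0353 1/|dy|=3.8637
    cross x-line → (0,1), t=0.5901 (wall)
  → r_1 = 0.5901
beam 2: φ=-90°, α=240°
  d=(-0.5000,-0.8660)  start (1,1)  tX=1.1400 tY=0.7044  stride 1/|dx|=2.0000 1/|dy|=1.1547
    cross y-line → (1,0), t=0.7044 (wall)
  → r_2 = 0.7044
beam 3: φ=-45°, α=285°
  d=(0.2588,-0.9659)  start (1,1)  tX=1.6614 tY=0.6315  stride 1/|dx|=3.8637 1/|dy|=1.0353
    cross y-line → (1,0), t=0.6315 (wall)
  → r_3 = 0.6315
beam 4: φ=0°, α=330°
  d=(0.8660,-0.5000)  start (1,1)  tX=0.4965 tY=1.2200  stride 1/|dx|=1.1547 1/|dy|=2.0000
    cross x-line → (2,1), t=0.4965
    cross y-line → (2,0), t=1.2200 (wall)
  → r_4 = 1.2200
beam 5: φ=45°, α=15°
  d=(0.9659,0.2588)  start (1,1)  tX=0.4452 tY=1.5068  stride 1/|dx|=1.0353 1/|dy|=3.8637
    cross x-line → (2,1), t=0.4452
    cross x-line → (3,1), t=1.4804
    cross y-line → (3,2), t=1.5068
    cross x-line → (4,2), t=2.5157
    cross x-line → (5,2), t=3.5510 (wall)
  → r_5 = 3.5510
beam 6: φ=90°, α=60°
  d=(0.5000,0.8660)  start (1,1)  tX=0.8600 tY=0.4503  stride 1/|dx|=2.0000 1/|dy|=1.1547
    cross y-line → (1,2), t=0.4503
    cross x-line → (2,2), t=0.8600 (wall)
  → r_6 = 0.8600
beam 7: φ=135°, α=105°
  d=(-0.2588,0.9659)  start (1,1)  tX=2.2023 tY=0.4038  stride 1/|dx|=3.8637 1/|dy|=1.0353
    cross y-line → (1,2), t=0.4038
    cross y-line → (1,3), t=1.4390 (wall)
  → r_7 = 1.4390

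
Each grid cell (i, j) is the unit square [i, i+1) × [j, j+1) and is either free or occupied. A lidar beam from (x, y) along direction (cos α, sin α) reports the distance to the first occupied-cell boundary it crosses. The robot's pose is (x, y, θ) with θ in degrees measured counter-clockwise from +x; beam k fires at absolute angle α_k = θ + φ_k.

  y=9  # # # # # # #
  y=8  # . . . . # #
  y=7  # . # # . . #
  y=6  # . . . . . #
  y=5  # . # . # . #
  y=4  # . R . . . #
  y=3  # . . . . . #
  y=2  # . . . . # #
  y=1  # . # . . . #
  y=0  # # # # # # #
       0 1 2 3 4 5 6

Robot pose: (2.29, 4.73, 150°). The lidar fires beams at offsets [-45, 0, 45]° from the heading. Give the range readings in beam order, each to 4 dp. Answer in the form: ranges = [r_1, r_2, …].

beam 1: φ=-45°, α=105°
  cosα=-0.2588 sinα=0.9659 | (2,4) | tMaxX 1.1205 tMaxY 0.2795 | tΔX 3.8637 tΔY 1.0353
    t=0.2795 [y] (2,5) — stop
  → r_1 = 0.2795
beam 2: φ=0°, α=150°
  cosα=-0.8660 sinα=0.5000 | (2,4) | tMaxX 0.3349 tMaxY 0.5400 | tΔX 1.1547 tΔY 2.0000
    t=0.3349 [x] (1,4)
    t=0.5400 [y] (1,5)
    t=1.4896 [x] (0,5) — stop
  → r_2 = 1.4896
beam 3: φ=45°, α=195°
  cosα=-0.9659 sinα=-0.2588 | (2,4) | tMaxX 0.3002 tMaxY 2.8205 | tΔX 1.0353 tΔY 3.8637
    t=0.3002 [x] (1,4)
    t=1.3355 [x] (0,4) — stop
  → r_3 = 1.3355

ranges = [0.2795, 1.4896, 1.3355]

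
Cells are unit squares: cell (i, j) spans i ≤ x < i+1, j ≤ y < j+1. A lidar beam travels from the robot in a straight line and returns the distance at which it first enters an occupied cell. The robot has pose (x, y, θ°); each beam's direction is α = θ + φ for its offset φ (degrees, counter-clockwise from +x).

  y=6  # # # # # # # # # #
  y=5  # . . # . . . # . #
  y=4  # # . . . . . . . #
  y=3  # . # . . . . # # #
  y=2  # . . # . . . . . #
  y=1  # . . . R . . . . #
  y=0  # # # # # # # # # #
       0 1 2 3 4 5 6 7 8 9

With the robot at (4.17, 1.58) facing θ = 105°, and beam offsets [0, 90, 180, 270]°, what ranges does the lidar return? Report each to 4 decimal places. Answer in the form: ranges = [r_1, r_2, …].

ranges = [0.6568, 2.2409, 0.6005, 5.0004]

beam 1: φ=0°, α=105°
  cosα=-0.2588 sinα=0.9659 | (4,1) | tMaxX 0.6568 tMaxY 0.4348 | tΔX 3.8637 tΔY 1.0353
    t=0.4348 [y] (4,2)
    t=0.6568 [x] (3,2) — stop
  → r_1 = 0.6568
beam 2: φ=90°, α=195°
  cosα=-0.9659 sinα=-0.2588 | (4,1) | tMaxX 0.1760 tMaxY 2.2409 | tΔX 1.0353 tΔY 3.8637
    t=0.1760 [x] (3,1)
    t=1.2113 [x] (2,1)
    t=2.2409 [y] (2,0) — stop
  → r_2 = 2.2409
beam 3: φ=180°, α=285°
  cosα=0.2588 sinα=-0.9659 | (4,1) | tMaxX 3.2069 tMaxY 0.6005 | tΔX 3.8637 tΔY 1.0353
    t=0.6005 [y] (4,0) — stop
  → r_3 = 0.6005
beam 4: φ=270°, α=15°
  cosα=0.9659 sinα=0.2588 | (4,1) | tMaxX 0.8593 tMaxY 1.6228 | tΔX 1.0353 tΔY 3.8637
    t=0.8593 [x] (5,1)
    t=1.6228 [y] (5,2)
    t=1.8946 [x] (6,2)
    t=2.9298 [x] (7,2)
    t=3.9651 [x] (8,2)
    t=5.0004 [x] (9,2) — stop
  → r_4 = 5.0004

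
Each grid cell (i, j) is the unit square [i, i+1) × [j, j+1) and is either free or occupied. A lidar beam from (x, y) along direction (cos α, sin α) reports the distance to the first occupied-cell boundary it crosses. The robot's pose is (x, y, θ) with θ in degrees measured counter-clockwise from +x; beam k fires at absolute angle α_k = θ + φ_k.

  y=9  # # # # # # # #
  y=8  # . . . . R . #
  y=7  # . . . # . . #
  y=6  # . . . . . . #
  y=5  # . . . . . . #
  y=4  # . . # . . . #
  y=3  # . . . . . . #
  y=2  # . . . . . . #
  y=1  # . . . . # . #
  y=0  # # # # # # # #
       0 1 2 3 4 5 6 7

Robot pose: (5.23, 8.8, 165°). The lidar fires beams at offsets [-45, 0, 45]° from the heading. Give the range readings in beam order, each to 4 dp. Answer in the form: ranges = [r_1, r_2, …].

ranges = [0.2309, 0.7727, 4.8844]

beam 1: φ=-45°, α=120°
  cosα=-0.5000 sinα=0.8660 | (5,8) | tMaxX 0.4600 tMaxY 0.2309 | tΔX 2.0000 tΔY 1.1547
    t=0.2309 [y] (5,9) — stop
  → r_1 = 0.2309
beam 2: φ=0°, α=165°
  cosα=-0.9659 sinα=0.2588 | (5,8) | tMaxX 0.2381 tMaxY 0.7727 | tΔX 1.0353 tΔY 3.8637
    t=0.2381 [x] (4,8)
    t=0.7727 [y] (4,9) — stop
  → r_2 = 0.7727
beam 3: φ=45°, α=210°
  cosα=-0.8660 sinα=-0.5000 | (5,8) | tMaxX 0.2656 tMaxY 1.6000 | tΔX 1.1547 tΔY 2.0000
    t=0.2656 [x] (4,8)
    t=1.4203 [x] (3,8)
    t=1.6000 [y] (3,7)
    t=2.5750 [x] (2,7)
    t=3.6000 [y] (2,6)
    t=3.7297 [x] (1,6)
    t=4.8844 [x] (0,6) — stop
  → r_3 = 4.8844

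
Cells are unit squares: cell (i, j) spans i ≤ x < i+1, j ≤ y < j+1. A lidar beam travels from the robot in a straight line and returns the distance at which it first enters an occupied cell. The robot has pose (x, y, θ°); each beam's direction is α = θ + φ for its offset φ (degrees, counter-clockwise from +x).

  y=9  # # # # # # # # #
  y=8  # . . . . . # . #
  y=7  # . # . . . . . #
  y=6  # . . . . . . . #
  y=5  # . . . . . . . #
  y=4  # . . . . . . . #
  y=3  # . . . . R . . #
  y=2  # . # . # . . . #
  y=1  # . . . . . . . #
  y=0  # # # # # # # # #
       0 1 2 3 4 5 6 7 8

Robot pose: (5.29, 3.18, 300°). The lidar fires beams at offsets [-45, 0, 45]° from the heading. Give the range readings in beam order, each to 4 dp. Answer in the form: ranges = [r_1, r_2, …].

beam 1: φ=-45°, α=255°
  cosα=-0.2588 sinα=-0.9659 | (5,3) | tMaxX 1.1205 tMaxY 0.1863 | tΔX 3.8637 tΔY 1.0353
    t=0.1863 [y] (5,2)
    t=1.1205 [x] (4,2) — stop
  → r_1 = 1.1205
beam 2: φ=0°, α=300°
  cosα=0.5000 sinα=-0.8660 | (5,3) | tMaxX 1.4200 tMaxY 0.2078 | tΔX 2.0000 tΔY 1.1547
    t=0.2078 [y] (5,2)
    t=1.3625 [y] (5,1)
    t=1.4200 [x] (6,1)
    t=2.5172 [y] (6,0) — stop
  → r_2 = 2.5172
beam 3: φ=45°, α=345°
  cosα=0.9659 sinα=-0.2588 | (5,3) | tMaxX 0.7350 tMaxY 0.6955 | tΔX 1.0353 tΔY 3.8637
    t=0.6955 [y] (5,2)
    t=0.7350 [x] (6,2)
    t=1.7703 [x] (7,2)
    t=2.8056 [x] (8,2) — stop
  → r_3 = 2.8056

ranges = [1.1205, 2.5172, 2.8056]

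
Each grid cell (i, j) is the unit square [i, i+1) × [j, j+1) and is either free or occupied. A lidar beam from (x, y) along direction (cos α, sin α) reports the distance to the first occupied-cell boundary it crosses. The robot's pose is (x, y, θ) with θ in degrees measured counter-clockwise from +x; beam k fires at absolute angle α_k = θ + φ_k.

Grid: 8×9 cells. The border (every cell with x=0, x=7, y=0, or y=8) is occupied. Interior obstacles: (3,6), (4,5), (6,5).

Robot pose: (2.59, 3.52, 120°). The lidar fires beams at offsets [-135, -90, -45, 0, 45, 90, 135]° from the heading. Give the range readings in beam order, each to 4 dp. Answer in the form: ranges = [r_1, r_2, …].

beam 1: φ=-135°, α=345°
  direction (0.9659, -0.2588); cell (2,3); t to first gridline: x 0.4245, y 2.0091 (then +1.0353 / +3.8637)
    (3,3) via x @ 0.4245
    (4,3) via x @ 1.4597
    (4,2) via y @ 2.0091
    (5,2) via x @ 2.4950
    (6,2) via x @ 3.5303
    (7,2) via x @ 4.5656  # hit
  → r_1 = 4.5656
beam 2: φ=-90°, α=30°
  direction (0.8660, 0.5000); cell (2,3); t to first gridline: x 0.4734, y 0.9600 (then +1.1547 / +2.0000)
    (3,3) via x @ 0.4734
    (3,4) via y @ 0.9600
    (4,4) via x @ 1.6281
    (5,4) via x @ 2.7828
    (5,5) via y @ 2.9600
    (6,5) via x @ 3.9375  # hit
  → r_2 = 3.9375
beam 3: φ=-45°, α=75°
  direction (0.2588, 0.9659); cell (2,3); t to first gridline: x 1.5841, y 0.4969 (then +3.8637 / +1.0353)
    (2,4) via y @ 0.4969
    (2,5) via y @ 1.5322
    (3,5) via x @ 1.5841
    (3,6) via y @ 2.5675  # hit
  → r_3 = 2.5675
beam 4: φ=0°, α=120°
  direction (-0.5000, 0.8660); cell (2,3); t to first gridline: x 1.1800, y 0.5543 (then +2.0000 / +1.1547)
    (2,4) via y @ 0.5543
    (1,4) via x @ 1.1800
    (1,5) via y @ 1.7090
    (1,6) via y @ 2.8637
    (0,6) via x @ 3.1800  # hit
  → r_4 = 3.1800
beam 5: φ=45°, α=165°
  direction (-0.9659, 0.2588); cell (2,3); t to first gridline: x 0.6108, y 1.8546 (then +1.0353 / +3.8637)
    (1,3) via x @ 0.6108
    (0,3) via x @ 1.6461  # hit
  → r_5 = 1.6461
beam 6: φ=90°, α=210°
  direction (-0.8660, -0.5000); cell (2,3); t to first gridline: x 0.6813, y 1.0400 (then +1.1547 / +2.0000)
    (1,3) via x @ 0.6813
    (1,2) via y @ 1.0400
    (0,2) via x @ 1.8360  # hit
  → r_6 = 1.8360
beam 7: φ=135°, α=255°
  direction (-0.2588, -0.9659); cell (2,3); t to first gridline: x 2.2796, y 0.5383 (then +3.8637 / +1.0353)
    (2,2) via y @ 0.5383
    (2,1) via y @ 1.5736
    (1,1) via x @ 2.2796
    (1,0) via y @ 2.6089  # hit
  → r_7 = 2.6089

ranges = [4.5656, 3.9375, 2.5675, 3.1800, 1.6461, 1.8360, 2.6089]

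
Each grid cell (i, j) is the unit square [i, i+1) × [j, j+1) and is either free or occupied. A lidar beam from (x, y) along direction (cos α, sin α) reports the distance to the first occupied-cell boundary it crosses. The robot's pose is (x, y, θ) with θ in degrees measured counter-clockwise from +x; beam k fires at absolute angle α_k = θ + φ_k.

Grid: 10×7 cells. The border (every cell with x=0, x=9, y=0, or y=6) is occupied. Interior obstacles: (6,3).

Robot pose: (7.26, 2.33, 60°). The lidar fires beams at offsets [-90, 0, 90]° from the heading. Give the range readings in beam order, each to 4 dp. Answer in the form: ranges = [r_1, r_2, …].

beam 1: φ=-90°, α=330°
  cosα=0.8660 sinα=-0.5000 | (7,2) | tMaxX 0.8545 tMaxY 0.6600 | tΔX 1.1547 tΔY 2.0000
    t=0.6600 [y] (7,1)
    t=0.8545 [x] (8,1)
    t=2.0092 [x] (9,1) — stop
  → r_1 = 2.0092
beam 2: φ=0°, α=60°
  cosα=0.5000 sinα=0.8660 | (7,2) | tMaxX 1.4800 tMaxY 0.7736 | tΔX 2.0000 tΔY 1.1547
    t=0.7736 [y] (7,3)
    t=1.4800 [x] (8,3)
    t=1.9283 [y] (8,4)
    t=3.0831 [y] (8,5)
    t=3.4800 [x] (9,5) — stop
  → r_2 = 3.4800
beam 3: φ=90°, α=150°
  cosα=-0.8660 sinα=0.5000 | (7,2) | tMaxX 0.3002 tMaxY 1.3400 | tΔX 1.1547 tΔY 2.0000
    t=0.3002 [x] (6,2)
    t=1.3400 [y] (6,3) — stop
  → r_3 = 1.3400

ranges = [2.0092, 3.4800, 1.3400]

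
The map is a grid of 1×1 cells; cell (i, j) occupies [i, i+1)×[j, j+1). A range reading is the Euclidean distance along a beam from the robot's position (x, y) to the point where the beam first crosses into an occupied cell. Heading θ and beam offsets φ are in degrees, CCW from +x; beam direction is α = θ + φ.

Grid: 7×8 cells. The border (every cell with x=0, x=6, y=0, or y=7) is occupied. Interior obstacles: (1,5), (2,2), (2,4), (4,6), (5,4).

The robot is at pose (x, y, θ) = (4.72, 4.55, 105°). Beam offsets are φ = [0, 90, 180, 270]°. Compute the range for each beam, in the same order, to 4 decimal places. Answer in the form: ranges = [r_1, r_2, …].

beam 1: φ=0°, α=105°
  cosα=-0.2588 sinα=0.9659 | (4,4) | tMaxX 2.7819 tMaxY 0.4659 | tΔX 3.8637 tΔY 1.0353
    t=0.4659 [y] (4,5)
    t=1.5012 [y] (4,6) — stop
  → r_1 = 1.5012
beam 2: φ=90°, α=195°
  cosα=-0.9659 sinα=-0.2588 | (4,4) | tMaxX 0.7454 tMaxY 2.1250 | tΔX 1.0353 tΔY 3.8637
    t=0.7454 [x] (3,4)
    t=1.7807 [x] (2,4) — stop
  → r_2 = 1.7807
beam 3: φ=180°, α=285°
  cosα=0.2588 sinα=-0.9659 | (4,4) | tMaxX 1.0818 tMaxY 0.5694 | tΔX 3.8637 tΔY 1.0353
    t=0.5694 [y] (4,3)
    t=1.0818 [x] (5,3)
    t=1.6047 [y] (5,2)
    t=2.6400 [y] (5,1)
    t=3.6752 [y] (5,0) — stop
  → r_3 = 3.6752
beam 4: φ=270°, α=15°
  cosα=0.9659 sinα=0.2588 | (4,4) | tMaxX 0.2899 tMaxY 1.7387 | tΔX 1.0353 tΔY 3.8637
    t=0.2899 [x] (5,4) — stop
  → r_4 = 0.2899

ranges = [1.5012, 1.7807, 3.6752, 0.2899]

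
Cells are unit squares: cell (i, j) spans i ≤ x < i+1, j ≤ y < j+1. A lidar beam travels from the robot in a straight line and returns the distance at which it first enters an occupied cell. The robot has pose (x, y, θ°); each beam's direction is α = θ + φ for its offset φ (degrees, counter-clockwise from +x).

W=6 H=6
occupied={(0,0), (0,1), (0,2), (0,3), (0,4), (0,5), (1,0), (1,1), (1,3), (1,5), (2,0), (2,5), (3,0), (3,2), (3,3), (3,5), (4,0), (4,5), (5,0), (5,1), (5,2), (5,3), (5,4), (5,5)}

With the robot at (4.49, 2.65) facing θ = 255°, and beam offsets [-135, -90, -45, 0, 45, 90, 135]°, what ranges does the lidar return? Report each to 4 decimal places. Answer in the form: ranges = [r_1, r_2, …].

ranges = [0.9800, 0.5073, 0.5658, 1.7082, 1.0200, 0.5280, 0.5889]

beam 1: φ=-135°, α=120°
  cosα=-0.5000 sinα=0.8660 | (4,2) | tMaxX 0.9800 tMaxY 0.4041 | tΔX 2.0000 tΔY 1.1547
    t=0.4041 [y] (4,3)
    t=0.9800 [x] (3,3) — stop
  → r_1 = 0.9800
beam 2: φ=-90°, α=165°
  cosα=-0.9659 sinα=0.2588 | (4,2) | tMaxX 0.5073 tMaxY 1.3523 | tΔX 1.0353 tΔY 3.8637
    t=0.5073 [x] (3,2) — stop
  → r_2 = 0.5073
beam 3: φ=-45°, α=210°
  cosα=-0.8660 sinα=-0.5000 | (4,2) | tMaxX 0.5658 tMaxY 1.3000 | tΔX 1.1547 tΔY 2.0000
    t=0.5658 [x] (3,2) — stop
  → r_3 = 0.5658
beam 4: φ=0°, α=255°
  cosα=-0.2588 sinα=-0.9659 | (4,2) | tMaxX 1.8932 tMaxY 0.6729 | tΔX 3.8637 tΔY 1.0353
    t=0.6729 [y] (4,1)
    t=1.7082 [y] (4,0) — stop
  → r_4 = 1.7082
beam 5: φ=45°, α=300°
  cosα=0.5000 sinα=-0.8660 | (4,2) | tMaxX 1.0200 tMaxY 0.7506 | tΔX 2.0000 tΔY 1.1547
    t=0.7506 [y] (4,1)
    t=1.0200 [x] (5,1) — stop
  → r_5 = 1.0200
beam 6: φ=90°, α=345°
  cosα=0.9659 sinα=-0.2588 | (4,2) | tMaxX 0.5280 tMaxY 2.5114 | tΔX 1.0353 tΔY 3.8637
    t=0.5280 [x] (5,2) — stop
  → r_6 = 0.5280
beam 7: φ=135°, α=30°
  cosα=0.8660 sinα=0.5000 | (4,2) | tMaxX 0.5889 tMaxY 0.7000 | tΔX 1.1547 tΔY 2.0000
    t=0.5889 [x] (5,2) — stop
  → r_7 = 0.5889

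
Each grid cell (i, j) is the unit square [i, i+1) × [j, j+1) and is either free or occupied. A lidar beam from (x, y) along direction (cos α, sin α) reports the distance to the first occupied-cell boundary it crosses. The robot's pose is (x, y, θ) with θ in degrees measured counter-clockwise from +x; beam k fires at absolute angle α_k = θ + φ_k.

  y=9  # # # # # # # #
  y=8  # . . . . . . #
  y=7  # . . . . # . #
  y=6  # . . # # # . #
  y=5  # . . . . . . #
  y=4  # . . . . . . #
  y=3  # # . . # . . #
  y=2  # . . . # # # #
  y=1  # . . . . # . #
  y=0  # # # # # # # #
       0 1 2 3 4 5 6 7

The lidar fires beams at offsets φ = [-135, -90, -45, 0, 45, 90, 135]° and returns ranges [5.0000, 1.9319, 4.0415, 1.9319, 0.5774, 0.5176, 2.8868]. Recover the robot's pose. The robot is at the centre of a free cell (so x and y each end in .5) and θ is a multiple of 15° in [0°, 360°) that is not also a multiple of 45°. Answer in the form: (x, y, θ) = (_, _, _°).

The pose lattice has 38·16 = 608 candidates. Test each by forward raycasting.
  (6.5, 4.5, 300°): beam 1 = 5.6940 ≠ 5.0000 ✗
  (2.5, 5.5, 240°): beam 1 = 3.6235 ≠ 5.0000 ✗
  (1.5, 2.5, 300°): beam 1 = 0.5176 ≠ 5.0000 ✗
  (3.5, 1.5, 75°): beam 1 = 0.5774 ≠ 5.0000 ✗
  (2.5, 2.5, 330°): beam 1 = 1.5529 ≠ 5.0000 ✗
  …
  (3.5, 5.5, 15°): r_1=5.0000, r_2=1.9319, r_3=4.0415, r_4=1.9319, r_5=0.5774, r_6=0.5176, r_7=2.8868 — all match ✓
No second candidate reproduces the full scan.

(x, y, θ) = (3.5, 5.5, 15°)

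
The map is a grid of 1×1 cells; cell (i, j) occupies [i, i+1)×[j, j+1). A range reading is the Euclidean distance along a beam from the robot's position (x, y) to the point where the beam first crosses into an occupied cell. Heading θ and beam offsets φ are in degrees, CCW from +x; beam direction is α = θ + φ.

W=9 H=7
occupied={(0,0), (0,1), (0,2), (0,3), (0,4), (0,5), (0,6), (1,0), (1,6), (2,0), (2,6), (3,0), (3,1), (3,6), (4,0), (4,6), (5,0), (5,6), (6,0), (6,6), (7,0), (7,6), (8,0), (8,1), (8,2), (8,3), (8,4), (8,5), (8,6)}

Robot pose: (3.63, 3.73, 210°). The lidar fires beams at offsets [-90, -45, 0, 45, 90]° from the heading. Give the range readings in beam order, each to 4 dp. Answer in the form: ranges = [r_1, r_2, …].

beam 1: φ=-90°, α=120°
  cosα=-0.5000 sinα=0.8660 | (3,3) | tMaxX 1.2600 tMaxY 0.3118 | tΔX 2.0000 tΔY 1.1547
    t=0.3118 [y] (3,4)
    t=1.2600 [x] (2,4)
    t=1.4665 [y] (2,5)
    t=2.6212 [y] (2,6) — stop
  → r_1 = 2.6212
beam 2: φ=-45°, α=165°
  cosα=-0.9659 sinα=0.2588 | (3,3) | tMaxX 0.6522 tMaxY 1.0432 | tΔX 1.0353 tΔY 3.8637
    t=0.6522 [x] (2,3)
    t=1.0432 [y] (2,4)
    t=1.6875 [x] (1,4)
    t=2.7228 [x] (0,4) — stop
  → r_2 = 2.7228
beam 3: φ=0°, α=210°
  cosα=-0.8660 sinα=-0.5000 | (3,3) | tMaxX 0.7275 tMaxY 1.4600 | tΔX 1.1547 tΔY 2.0000
    t=0.7275 [x] (2,3)
    t=1.4600 [y] (2,2)
    t=1.8822 [x] (1,2)
    t=3.0369 [x] (0,2) — stop
  → r_3 = 3.0369
beam 4: φ=45°, α=255°
  cosα=-0.2588 sinα=-0.9659 | (3,3) | tMaxX 2.4341 tMaxY 0.7558 | tΔX 3.8637 tΔY 1.0353
    t=0.7558 [y] (3,2)
    t=1.7910 [y] (3,1) — stop
  → r_4 = 1.7910
beam 5: φ=90°, α=300°
  cosα=0.5000 sinα=-0.8660 | (3,3) | tMaxX 0.7400 tMaxY 0.8429 | tΔX 2.0000 tΔY 1.1547
    t=0.7400 [x] (4,3)
    t=0.8429 [y] (4,2)
    t=1.9976 [y] (4,1)
    t=2.7400 [x] (5,1)
    t=3.1523 [y] (5,0) — stop
  → r_5 = 3.1523

ranges = [2.6212, 2.7228, 3.0369, 1.7910, 3.1523]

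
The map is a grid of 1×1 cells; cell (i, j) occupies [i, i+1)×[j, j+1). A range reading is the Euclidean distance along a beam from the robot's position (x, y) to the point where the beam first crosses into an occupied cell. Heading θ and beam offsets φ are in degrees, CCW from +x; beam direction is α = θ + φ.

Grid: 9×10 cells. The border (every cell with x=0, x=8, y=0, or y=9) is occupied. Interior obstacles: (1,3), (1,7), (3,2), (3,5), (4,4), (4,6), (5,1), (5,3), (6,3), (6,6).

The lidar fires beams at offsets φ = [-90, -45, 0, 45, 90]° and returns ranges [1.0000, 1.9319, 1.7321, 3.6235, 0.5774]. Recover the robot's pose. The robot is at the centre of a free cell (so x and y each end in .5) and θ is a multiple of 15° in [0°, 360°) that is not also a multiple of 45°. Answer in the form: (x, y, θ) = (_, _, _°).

The pose lattice has 46·16 = 736 candidates. Test each by forward raycasting.
  (4.5, 1.5, 120°): beam 1 = 0.5774 ≠ 1.0000 ✗
  (5.5, 4.5, 30°): beam 1 = 0.5774 ≠ 1.0000 ✗
  (2.5, 7.5, 120°): beam 1 = 3.0000 ≠ 1.0000 ✗
  (2.5, 6.5, 60°): beam 2 = 1.5529 ≠ 1.9319 ✗
  …
  (2.5, 3.5, 60°): r_1=1.0000, r_2=1.9319, r_3=1.7321, r_4=3.6235, r_5=0.5774 — all match ✓
No second candidate reproduces the full scan.

(x, y, θ) = (2.5, 3.5, 60°)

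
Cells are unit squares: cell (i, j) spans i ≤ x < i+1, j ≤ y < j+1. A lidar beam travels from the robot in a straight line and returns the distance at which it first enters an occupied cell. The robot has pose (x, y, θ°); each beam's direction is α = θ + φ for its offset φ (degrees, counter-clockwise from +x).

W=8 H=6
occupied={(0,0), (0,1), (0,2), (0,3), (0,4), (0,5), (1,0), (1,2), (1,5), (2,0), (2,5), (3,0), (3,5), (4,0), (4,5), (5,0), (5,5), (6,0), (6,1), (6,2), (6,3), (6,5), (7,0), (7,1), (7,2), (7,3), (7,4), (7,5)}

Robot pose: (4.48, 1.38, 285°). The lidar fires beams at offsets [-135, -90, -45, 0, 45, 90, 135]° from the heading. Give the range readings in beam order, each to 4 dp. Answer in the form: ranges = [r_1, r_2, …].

beam 1: φ=-135°, α=150°
  dir = (cos 150°, sin 150°) = (-0.8660, 0.5000); from cell (4,1)
  next x-line at t=0.5543, next y-line at t=1.2400; Δt_x=1.1547, Δt_y=2.0000
    x: enter (3,1) at t=0.5543
    y: enter (3,2) at t=1.2400
    x: enter (2,2) at t=1.7090
    x: enter (1,2) at t=2.8637 ← occupied
  → r_1 = 2.8637
beam 2: φ=-90°, α=195°
  dir = (cos 195°, sin 195°) = (-0.9659, -0.2588); from cell (4,1)
  next x-line at t=0.4969, next y-line at t=1.4682; Δt_x=1.0353, Δt_y=3.8637
    x: enter (3,1) at t=0.4969
    y: enter (3,0) at t=1.4682 ← occupied
  → r_2 = 1.4682
beam 3: φ=-45°, α=240°
  dir = (cos 240°, sin 240°) = (-0.5000, -0.8660); from cell (4,1)
  next x-line at t=0.9600, next y-line at t=0.4388; Δt_x=2.0000, Δt_y=1.1547
    y: enter (4,0) at t=0.4388 ← occupied
  → r_3 = 0.4388
beam 4: φ=0°, α=285°
  dir = (cos 285°, sin 285°) = (0.2588, -0.9659); from cell (4,1)
  next x-line at t=2.0091, next y-line at t=0.3934; Δt_x=3.8637, Δt_y=1.0353
    y: enter (4,0) at t=0.3934 ← occupied
  → r_4 = 0.3934
beam 5: φ=45°, α=330°
  dir = (cos 330°, sin 330°) = (0.8660, -0.5000); from cell (4,1)
  next x-line at t=0.6004, next y-line at t=0.7600; Δt_x=1.1547, Δt_y=2.0000
    x: enter (5,1) at t=0.6004
    y: enter (5,0) at t=0.7600 ← occupied
  → r_5 = 0.7600
beam 6: φ=90°, α=15°
  dir = (cos 15°, sin 15°) = (0.9659, 0.2588); from cell (4,1)
  next x-line at t=0.5383, next y-line at t=2.3955; Δt_x=1.0353, Δt_y=3.8637
    x: enter (5,1) at t=0.5383
    x: enter (6,1) at t=1.5736 ← occupied
  → r_6 = 1.5736
beam 7: φ=135°, α=60°
  dir = (cos 60°, sin 60°) = (0.5000, 0.8660); from cell (4,1)
  next x-line at t=1.0400, next y-line at t=0.7159; Δt_x=2.0000, Δt_y=1.1547
    y: enter (4,2) at t=0.7159
    x: enter (5,2) at t=1.0400
    y: enter (5,3) at t=1.8706
    y: enter (5,4) at t=3.0253
    x: enter (6,4) at t=3.0400
    y: enter (6,5) at t=4.1800 ← occupied
  → r_7 = 4.1800

ranges = [2.8637, 1.4682, 0.4388, 0.3934, 0.7600, 1.5736, 4.1800]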